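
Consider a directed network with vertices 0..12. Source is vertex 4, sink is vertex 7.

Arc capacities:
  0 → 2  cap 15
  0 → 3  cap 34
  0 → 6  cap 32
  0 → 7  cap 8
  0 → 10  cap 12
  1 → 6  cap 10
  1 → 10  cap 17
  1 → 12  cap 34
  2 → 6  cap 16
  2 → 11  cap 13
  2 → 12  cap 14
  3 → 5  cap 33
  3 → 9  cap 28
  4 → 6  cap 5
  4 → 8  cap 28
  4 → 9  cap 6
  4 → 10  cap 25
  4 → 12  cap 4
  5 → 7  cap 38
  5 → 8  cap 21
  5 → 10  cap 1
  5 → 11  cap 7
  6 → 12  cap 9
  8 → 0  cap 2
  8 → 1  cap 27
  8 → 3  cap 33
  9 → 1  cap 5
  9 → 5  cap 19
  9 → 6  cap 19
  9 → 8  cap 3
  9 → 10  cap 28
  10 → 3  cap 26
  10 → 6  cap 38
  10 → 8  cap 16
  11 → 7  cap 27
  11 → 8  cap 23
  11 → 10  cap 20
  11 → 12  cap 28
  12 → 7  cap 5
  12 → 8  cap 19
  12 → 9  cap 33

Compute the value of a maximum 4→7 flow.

Maximum flow value: 52

augment #1: 4→12→7 bottleneck 4, total now 4
augment #2: 4→6→12→7 bottleneck 1, total now 5
augment #3: 4→8→0→7 bottleneck 2, total now 7
augment #4: 4→9→5→7 bottleneck 6, total now 13
augment #5: 4→8→3→5→7 bottleneck 26, total now 39
augment #6: 4→10→3→5→7 bottleneck 6, total now 45
augment #7: 4→10→3→5→11→7 bottleneck 1, total now 46
augment #8: 4→6→12→9→5→11→7 bottleneck 4, total now 50
augment #9: 4→10→3→9→5→11→7 bottleneck 2, total now 52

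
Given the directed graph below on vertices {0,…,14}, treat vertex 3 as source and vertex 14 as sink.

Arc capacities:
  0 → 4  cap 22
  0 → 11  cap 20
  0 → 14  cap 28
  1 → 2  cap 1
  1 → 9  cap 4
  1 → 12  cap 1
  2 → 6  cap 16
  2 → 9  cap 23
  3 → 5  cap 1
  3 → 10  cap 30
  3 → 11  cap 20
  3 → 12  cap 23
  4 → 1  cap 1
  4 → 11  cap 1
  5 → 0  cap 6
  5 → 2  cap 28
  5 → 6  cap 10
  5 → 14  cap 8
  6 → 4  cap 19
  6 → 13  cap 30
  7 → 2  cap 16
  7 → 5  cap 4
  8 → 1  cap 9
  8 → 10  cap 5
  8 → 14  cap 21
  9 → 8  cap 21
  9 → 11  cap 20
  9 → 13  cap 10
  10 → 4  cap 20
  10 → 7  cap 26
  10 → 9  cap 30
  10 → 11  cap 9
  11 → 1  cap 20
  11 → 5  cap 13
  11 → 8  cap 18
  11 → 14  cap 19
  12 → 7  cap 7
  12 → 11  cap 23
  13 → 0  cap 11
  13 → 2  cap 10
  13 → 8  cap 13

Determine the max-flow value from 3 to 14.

augment #1: 3→5→14 bottleneck 1, total now 1
augment #2: 3→11→14 bottleneck 19, total now 20
augment #3: 3→11→5→14 bottleneck 1, total now 21
augment #4: 3→10→7→5→14 bottleneck 4, total now 25
augment #5: 3→10→9→8→14 bottleneck 21, total now 46
augment #6: 3→10→11→5→14 bottleneck 2, total now 48
augment #7: 3→10→9→13→0→14 bottleneck 3, total now 51
augment #8: 3→12→11→5→0→14 bottleneck 6, total now 57
augment #9: 3→12→7→2→6→13→0→14 bottleneck 7, total now 64
augment #10: 3→12→11→1→9→13→0→14 bottleneck 1, total now 65

Maximum flow value: 65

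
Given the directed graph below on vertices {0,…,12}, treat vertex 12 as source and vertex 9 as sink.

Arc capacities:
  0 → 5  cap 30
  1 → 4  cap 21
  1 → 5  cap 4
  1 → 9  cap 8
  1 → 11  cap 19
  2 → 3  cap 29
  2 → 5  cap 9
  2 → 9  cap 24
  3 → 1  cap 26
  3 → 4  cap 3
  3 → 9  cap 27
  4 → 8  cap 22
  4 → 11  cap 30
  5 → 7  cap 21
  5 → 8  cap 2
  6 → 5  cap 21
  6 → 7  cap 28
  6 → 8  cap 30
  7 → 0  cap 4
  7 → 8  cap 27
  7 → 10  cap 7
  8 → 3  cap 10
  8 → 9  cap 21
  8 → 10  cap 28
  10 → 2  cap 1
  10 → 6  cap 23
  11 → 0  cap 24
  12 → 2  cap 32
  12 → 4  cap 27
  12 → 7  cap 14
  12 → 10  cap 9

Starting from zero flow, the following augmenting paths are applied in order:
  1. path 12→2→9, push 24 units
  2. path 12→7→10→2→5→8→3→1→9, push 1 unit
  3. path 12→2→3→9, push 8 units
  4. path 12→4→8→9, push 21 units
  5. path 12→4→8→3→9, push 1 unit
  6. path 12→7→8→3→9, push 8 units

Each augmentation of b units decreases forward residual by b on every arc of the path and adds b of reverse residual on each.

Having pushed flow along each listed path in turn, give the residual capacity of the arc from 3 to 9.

Residual capacity of (3,9): 10

after path 1 (12→2→9, push 24): res(3,9)=27
after path 2 (12→7→10→2→5→8→3→1→9, push 1): res(3,9)=27
after path 3 (12→2→3→9, push 8): res(3,9)=19
after path 4 (12→4→8→9, push 21): res(3,9)=19
after path 5 (12→4→8→3→9, push 1): res(3,9)=18
after path 6 (12→7→8→3→9, push 8): res(3,9)=10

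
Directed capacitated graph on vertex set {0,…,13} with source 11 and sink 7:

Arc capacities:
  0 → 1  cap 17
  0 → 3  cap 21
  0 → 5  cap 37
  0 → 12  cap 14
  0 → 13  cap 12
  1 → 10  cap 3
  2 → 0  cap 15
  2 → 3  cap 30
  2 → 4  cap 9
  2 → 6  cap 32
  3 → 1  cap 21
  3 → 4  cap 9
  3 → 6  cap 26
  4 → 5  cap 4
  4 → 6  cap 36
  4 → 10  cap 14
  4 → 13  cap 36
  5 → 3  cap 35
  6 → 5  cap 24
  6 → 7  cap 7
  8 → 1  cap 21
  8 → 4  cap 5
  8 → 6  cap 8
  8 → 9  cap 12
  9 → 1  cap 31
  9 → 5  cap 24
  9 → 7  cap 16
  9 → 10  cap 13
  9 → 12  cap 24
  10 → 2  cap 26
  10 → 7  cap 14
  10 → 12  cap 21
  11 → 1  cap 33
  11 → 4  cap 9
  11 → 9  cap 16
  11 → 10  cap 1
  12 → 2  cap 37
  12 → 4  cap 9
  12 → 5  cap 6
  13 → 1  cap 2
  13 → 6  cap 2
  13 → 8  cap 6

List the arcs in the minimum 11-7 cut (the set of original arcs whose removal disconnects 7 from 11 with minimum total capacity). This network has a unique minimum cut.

Min-cut arcs: {(1,10), (11,4), (11,9), (11,10)} (total capacity 29)

augment #1: 11→9→7 push 16
augment #2: 11→10→7 push 1
augment #3: 11→1→10→7 push 3
augment #4: 11→4→6→7 push 7
augment #5: 11→4→10→7 push 2
max flow = 29; residual-reachable set from 11 gives S-side
cut edges (S→T): {(1,10), (11,4), (11,9), (11,10)} total cap 29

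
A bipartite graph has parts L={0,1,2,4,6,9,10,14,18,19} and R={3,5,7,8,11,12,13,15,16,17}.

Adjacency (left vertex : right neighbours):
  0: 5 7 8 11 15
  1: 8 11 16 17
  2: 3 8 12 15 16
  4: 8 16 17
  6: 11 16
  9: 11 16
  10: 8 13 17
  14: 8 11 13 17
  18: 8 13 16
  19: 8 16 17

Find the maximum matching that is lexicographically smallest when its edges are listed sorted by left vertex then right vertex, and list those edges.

Lex-smallest maximum matching: {(0,5), (1,8), (2,3), (4,16), (6,11), (10,13), (14,17)}

|M| = 7 (so the lex-smallest maximum matching has 7 edges)
process left vertices in ascending order; for each, take the smallest-labelled available neighbour that still permits 7 edges overall, or leave it unmatched if none does
lex-smallest matching: {0-5, 1-8, 2-3, 4-16, 6-11, 10-13, 14-17}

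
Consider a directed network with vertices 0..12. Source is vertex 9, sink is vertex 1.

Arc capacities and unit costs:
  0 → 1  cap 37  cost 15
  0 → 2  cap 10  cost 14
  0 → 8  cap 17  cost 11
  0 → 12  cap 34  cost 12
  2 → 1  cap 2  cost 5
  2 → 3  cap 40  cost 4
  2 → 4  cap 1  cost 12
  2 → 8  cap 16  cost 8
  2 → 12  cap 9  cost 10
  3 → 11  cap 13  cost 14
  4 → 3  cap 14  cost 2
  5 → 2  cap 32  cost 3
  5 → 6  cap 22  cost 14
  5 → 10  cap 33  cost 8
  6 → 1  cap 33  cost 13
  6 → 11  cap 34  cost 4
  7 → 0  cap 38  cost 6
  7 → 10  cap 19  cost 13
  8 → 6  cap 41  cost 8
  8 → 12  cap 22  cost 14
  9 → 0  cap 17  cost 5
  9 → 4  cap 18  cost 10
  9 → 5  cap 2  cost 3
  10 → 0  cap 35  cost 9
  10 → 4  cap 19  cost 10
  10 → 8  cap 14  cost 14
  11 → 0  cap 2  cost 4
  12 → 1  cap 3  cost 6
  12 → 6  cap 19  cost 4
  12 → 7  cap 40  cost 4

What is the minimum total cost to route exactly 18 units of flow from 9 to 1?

shortest-cost path #1: 9→5→2→1 push 2 @ unit cost 11 (adds 22)
shortest-cost path #2: 9→0→1 push 16 @ unit cost 20 (adds 320)
total cost = 342

Minimum cost for 18 units: 342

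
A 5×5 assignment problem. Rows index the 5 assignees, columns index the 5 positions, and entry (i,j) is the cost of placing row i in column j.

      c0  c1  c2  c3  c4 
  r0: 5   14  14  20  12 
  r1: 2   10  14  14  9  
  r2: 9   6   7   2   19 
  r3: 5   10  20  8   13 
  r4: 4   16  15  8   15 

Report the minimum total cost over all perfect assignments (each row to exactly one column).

Minimum assignment cost: 39

one of 3 optimal assignments: row0→col0 (cost 5), row1→col4 (cost 9), row2→col2 (cost 7), row3→col1 (cost 10), row4→col3 (cost 8)
total = 5 + 9 + 7 + 10 + 8 = 39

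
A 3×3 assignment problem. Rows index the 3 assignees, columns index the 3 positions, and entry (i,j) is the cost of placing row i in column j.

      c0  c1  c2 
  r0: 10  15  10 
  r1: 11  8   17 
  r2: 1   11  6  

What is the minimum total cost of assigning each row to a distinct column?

Minimum assignment cost: 19

optimal assignment: row0→col2 (cost 10), row1→col1 (cost 8), row2→col0 (cost 1)
total = 10 + 8 + 1 = 19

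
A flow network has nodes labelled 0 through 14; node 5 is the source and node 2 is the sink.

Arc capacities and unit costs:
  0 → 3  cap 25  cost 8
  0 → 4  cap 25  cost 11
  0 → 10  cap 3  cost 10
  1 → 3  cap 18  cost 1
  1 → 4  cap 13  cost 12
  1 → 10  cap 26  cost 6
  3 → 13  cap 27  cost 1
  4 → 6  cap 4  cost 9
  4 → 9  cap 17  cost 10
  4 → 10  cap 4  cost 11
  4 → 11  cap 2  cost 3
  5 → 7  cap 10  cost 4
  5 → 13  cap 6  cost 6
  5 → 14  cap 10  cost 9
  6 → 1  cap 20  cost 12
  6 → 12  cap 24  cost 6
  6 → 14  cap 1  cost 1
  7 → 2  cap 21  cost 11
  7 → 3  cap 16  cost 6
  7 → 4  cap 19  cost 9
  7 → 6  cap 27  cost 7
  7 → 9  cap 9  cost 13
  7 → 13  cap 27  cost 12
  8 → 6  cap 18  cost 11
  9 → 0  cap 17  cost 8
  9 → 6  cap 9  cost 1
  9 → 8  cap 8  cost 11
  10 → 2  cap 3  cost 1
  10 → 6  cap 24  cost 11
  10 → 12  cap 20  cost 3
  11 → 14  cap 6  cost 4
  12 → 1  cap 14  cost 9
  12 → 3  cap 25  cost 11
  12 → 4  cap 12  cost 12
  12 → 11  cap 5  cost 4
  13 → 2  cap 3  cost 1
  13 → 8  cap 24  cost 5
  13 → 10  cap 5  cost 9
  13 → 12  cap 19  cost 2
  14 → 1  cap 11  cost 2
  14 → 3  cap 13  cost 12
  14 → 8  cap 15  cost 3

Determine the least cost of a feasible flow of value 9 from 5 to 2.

shortest-cost path #1: 5→13→2 push 3 @ unit cost 7 (adds 21)
shortest-cost path #2: 5→7→2 push 6 @ unit cost 15 (adds 90)
total cost = 111

Minimum cost for 9 units: 111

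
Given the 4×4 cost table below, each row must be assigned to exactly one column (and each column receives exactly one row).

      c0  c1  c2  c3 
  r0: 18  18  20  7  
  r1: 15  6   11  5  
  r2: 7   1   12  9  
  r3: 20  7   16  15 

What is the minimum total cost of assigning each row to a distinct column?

Minimum assignment cost: 32

optimal assignment: row0→col3 (cost 7), row1→col2 (cost 11), row2→col0 (cost 7), row3→col1 (cost 7)
total = 7 + 11 + 7 + 7 = 32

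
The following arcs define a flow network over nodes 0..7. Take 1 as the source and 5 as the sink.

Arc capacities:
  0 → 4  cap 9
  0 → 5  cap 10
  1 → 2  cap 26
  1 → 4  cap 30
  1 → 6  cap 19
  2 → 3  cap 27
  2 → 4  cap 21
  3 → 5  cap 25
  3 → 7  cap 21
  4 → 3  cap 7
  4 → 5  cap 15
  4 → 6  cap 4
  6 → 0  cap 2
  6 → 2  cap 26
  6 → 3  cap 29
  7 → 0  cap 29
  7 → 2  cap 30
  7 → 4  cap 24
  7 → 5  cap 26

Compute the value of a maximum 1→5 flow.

Maximum flow value: 63

augment #1: 1→4→5 bottleneck 15, total now 15
augment #2: 1→2→3→5 bottleneck 25, total now 40
augment #3: 1→6→0→5 bottleneck 2, total now 42
augment #4: 1→2→3→7→5 bottleneck 1, total now 43
augment #5: 1→4→3→7→5 bottleneck 7, total now 50
augment #6: 1→6→3→7→5 bottleneck 13, total now 63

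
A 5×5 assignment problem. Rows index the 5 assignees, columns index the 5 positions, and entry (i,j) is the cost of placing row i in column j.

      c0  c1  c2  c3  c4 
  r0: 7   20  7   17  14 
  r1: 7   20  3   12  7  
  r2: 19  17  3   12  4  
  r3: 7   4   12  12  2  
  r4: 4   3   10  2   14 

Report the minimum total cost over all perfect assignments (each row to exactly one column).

Minimum assignment cost: 20

optimal assignment: row0→col0 (cost 7), row1→col2 (cost 3), row2→col4 (cost 4), row3→col1 (cost 4), row4→col3 (cost 2)
total = 7 + 3 + 4 + 4 + 2 = 20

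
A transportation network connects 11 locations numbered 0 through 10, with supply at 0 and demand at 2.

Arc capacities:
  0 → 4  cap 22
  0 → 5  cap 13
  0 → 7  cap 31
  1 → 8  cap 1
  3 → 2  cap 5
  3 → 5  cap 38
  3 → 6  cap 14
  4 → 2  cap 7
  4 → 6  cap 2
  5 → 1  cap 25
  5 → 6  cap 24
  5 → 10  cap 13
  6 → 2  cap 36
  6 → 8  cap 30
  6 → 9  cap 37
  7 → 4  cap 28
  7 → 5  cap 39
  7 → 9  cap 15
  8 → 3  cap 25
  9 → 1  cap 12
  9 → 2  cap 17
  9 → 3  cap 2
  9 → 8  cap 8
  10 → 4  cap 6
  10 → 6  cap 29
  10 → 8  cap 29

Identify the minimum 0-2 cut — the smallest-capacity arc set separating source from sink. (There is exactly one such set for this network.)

Min-cut arcs: {(0,5), (0,7), (4,2), (4,6)} (total capacity 53)

augment #1: 0→4→2 push 7
augment #2: 0→4→6→2 push 2
augment #3: 0→5→6→2 push 13
augment #4: 0→7→9→2 push 15
augment #5: 0→7→5→6→2 push 11
augment #6: 0→7→5→10→6→2 push 5
max flow = 53; residual-reachable set from 0 gives S-side
cut edges (S→T): {(0,5), (0,7), (4,2), (4,6)} total cap 53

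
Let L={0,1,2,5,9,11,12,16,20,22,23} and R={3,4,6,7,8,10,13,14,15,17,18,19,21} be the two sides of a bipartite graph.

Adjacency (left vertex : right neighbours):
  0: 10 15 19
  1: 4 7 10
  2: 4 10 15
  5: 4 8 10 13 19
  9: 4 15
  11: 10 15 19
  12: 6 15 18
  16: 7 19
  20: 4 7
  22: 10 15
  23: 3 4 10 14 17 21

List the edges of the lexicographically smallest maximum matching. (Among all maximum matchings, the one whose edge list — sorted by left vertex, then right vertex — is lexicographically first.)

|M| = 8 (so the lex-smallest maximum matching has 8 edges)
process left vertices in ascending order; for each, take the smallest-labelled available neighbour that still permits 8 edges overall, or leave it unmatched if none does
lex-smallest matching: {0-10, 1-4, 2-15, 5-8, 11-19, 12-6, 16-7, 23-3}

Lex-smallest maximum matching: {(0,10), (1,4), (2,15), (5,8), (11,19), (12,6), (16,7), (23,3)}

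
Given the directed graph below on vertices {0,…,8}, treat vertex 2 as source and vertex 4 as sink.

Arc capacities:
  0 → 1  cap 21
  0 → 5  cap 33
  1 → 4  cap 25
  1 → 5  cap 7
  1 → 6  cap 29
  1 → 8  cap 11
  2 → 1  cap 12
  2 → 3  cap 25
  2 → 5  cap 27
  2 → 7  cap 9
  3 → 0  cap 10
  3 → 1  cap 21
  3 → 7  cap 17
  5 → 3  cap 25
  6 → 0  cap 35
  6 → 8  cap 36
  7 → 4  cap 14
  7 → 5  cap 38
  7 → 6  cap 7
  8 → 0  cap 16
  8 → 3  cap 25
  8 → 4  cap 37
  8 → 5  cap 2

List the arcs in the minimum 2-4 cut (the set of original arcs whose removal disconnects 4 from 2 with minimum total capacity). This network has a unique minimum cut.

Min-cut arcs: {(2,1), (3,0), (3,1), (7,4), (7,6)} (total capacity 64)

augment #1: 2→1→4 push 12
augment #2: 2→7→4 push 9
augment #3: 2→3→1→4 push 13
augment #4: 2→3→7→4 push 5
augment #5: 2→3→1→8→4 push 7
augment #6: 2→5→3→1→8→4 push 1
augment #7: 2→5→3→0→1→8→4 push 3
augment #8: 2→5→3→7→6→8→4 push 7
augment #9: 2→5→3→0→1→6→8→4 push 7
max flow = 64; residual-reachable set from 2 gives S-side
cut edges (S→T): {(2,1), (3,0), (3,1), (7,4), (7,6)} total cap 64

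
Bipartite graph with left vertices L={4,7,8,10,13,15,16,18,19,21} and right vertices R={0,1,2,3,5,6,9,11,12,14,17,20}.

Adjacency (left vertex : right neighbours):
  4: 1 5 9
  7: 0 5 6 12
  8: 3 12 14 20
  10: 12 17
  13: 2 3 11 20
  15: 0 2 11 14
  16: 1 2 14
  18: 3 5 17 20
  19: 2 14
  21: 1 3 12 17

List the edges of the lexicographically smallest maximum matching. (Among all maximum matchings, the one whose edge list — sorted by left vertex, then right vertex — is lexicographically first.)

Lex-smallest maximum matching: {(4,1), (7,0), (8,3), (10,12), (13,20), (15,11), (16,2), (18,5), (19,14), (21,17)}

|M| = 10 (so the lex-smallest maximum matching has 10 edges)
process left vertices in ascending order; for each, take the smallest-labelled available neighbour that still permits 10 edges overall, or leave it unmatched if none does
lex-smallest matching: {4-1, 7-0, 8-3, 10-12, 13-20, 15-11, 16-2, 18-5, 19-14, 21-17}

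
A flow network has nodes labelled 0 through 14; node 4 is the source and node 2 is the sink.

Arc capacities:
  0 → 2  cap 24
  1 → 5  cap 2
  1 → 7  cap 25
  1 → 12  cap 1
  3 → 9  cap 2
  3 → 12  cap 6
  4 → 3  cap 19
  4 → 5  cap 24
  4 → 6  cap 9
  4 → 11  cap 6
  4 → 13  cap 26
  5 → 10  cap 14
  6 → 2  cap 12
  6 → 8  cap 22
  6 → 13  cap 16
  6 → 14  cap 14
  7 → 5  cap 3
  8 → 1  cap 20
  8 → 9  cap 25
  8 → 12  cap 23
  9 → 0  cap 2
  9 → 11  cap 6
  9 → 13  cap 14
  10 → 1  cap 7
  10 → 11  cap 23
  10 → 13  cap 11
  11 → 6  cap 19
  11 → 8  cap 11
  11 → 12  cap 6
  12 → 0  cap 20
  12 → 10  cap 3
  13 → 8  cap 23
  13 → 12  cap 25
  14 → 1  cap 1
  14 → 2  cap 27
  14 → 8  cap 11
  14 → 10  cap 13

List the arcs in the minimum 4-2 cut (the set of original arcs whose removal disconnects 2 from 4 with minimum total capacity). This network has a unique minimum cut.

Min-cut arcs: {(6,2), (6,14), (9,0), (12,0)} (total capacity 48)

augment #1: 4→6→2 push 9
augment #2: 4→11→6→2 push 3
augment #3: 4→3→9→0→2 push 2
augment #4: 4→3→12→0→2 push 6
augment #5: 4→11→6→14→2 push 3
augment #6: 4→13→12→0→2 push 14
augment #7: 4→5→10→11→6→14→2 push 11
max flow = 48; residual-reachable set from 4 gives S-side
cut edges (S→T): {(6,2), (6,14), (9,0), (12,0)} total cap 48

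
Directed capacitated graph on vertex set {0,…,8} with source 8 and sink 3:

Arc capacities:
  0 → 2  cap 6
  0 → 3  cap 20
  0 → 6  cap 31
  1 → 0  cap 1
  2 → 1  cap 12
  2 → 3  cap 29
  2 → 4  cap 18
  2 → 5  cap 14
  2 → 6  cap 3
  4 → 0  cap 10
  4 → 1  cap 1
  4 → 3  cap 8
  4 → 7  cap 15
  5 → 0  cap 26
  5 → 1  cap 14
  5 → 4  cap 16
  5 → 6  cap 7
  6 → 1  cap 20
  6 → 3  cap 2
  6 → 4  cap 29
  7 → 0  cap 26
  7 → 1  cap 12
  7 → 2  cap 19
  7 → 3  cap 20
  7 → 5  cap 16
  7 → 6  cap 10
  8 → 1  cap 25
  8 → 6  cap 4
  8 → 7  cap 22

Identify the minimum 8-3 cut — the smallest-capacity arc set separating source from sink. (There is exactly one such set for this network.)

Min-cut arcs: {(1,0), (8,6), (8,7)} (total capacity 27)

augment #1: 8→6→3 push 2
augment #2: 8→7→3 push 20
augment #3: 8→1→0→3 push 1
augment #4: 8→6→4→3 push 2
augment #5: 8→7→0→3 push 2
max flow = 27; residual-reachable set from 8 gives S-side
cut edges (S→T): {(1,0), (8,6), (8,7)} total cap 27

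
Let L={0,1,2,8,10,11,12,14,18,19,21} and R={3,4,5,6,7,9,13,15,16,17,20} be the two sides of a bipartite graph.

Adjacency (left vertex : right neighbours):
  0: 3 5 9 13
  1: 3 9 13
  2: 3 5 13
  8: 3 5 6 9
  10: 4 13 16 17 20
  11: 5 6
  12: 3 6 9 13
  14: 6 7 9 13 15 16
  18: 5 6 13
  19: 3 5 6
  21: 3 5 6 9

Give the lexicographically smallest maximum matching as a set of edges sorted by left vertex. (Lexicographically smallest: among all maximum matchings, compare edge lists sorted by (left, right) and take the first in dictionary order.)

|M| = 7 (so the lex-smallest maximum matching has 7 edges)
process left vertices in ascending order; for each, take the smallest-labelled available neighbour that still permits 7 edges overall, or leave it unmatched if none does
lex-smallest matching: {0-3, 1-9, 2-5, 8-6, 10-4, 12-13, 14-7}

Lex-smallest maximum matching: {(0,3), (1,9), (2,5), (8,6), (10,4), (12,13), (14,7)}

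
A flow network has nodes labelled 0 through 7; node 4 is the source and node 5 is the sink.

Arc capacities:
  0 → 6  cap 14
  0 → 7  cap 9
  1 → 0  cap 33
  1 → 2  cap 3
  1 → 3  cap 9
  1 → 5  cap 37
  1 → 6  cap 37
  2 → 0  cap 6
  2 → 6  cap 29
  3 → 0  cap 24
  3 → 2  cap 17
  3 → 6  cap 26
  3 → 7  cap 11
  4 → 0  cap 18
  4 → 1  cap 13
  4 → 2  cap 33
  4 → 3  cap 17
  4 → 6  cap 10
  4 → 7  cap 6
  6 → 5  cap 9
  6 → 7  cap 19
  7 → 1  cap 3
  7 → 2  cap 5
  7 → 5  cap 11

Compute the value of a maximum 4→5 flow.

augment #1: 4→1→5 bottleneck 13, total now 13
augment #2: 4→6→5 bottleneck 9, total now 22
augment #3: 4→7→5 bottleneck 6, total now 28
augment #4: 4→0→7→5 bottleneck 5, total now 33
augment #5: 4→0→7→1→5 bottleneck 3, total now 36

Maximum flow value: 36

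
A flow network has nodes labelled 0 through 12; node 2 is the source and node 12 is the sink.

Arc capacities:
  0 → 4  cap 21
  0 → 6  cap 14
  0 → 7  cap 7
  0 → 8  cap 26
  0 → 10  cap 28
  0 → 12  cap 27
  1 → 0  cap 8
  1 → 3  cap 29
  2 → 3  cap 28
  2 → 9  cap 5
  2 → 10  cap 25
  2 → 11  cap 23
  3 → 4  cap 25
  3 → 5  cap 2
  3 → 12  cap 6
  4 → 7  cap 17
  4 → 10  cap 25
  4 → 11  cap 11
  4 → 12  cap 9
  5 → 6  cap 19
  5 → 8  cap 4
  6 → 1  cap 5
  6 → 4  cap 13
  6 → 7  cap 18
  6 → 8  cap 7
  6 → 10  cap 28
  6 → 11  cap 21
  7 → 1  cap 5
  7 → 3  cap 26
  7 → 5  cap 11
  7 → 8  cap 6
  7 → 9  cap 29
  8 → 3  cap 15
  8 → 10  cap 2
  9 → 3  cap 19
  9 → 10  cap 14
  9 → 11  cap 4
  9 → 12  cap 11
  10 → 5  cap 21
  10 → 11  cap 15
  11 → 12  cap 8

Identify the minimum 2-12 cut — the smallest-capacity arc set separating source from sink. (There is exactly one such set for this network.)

augment #1: 2→3→12 push 6
augment #2: 2→9→12 push 5
augment #3: 2→11→12 push 8
augment #4: 2→3→4→12 push 9
augment #5: 2→3→4→7→9→12 push 6
augment #6: 2→3→4→7→1→0→12 push 5
augment #7: 2→3→5→6→1→0→12 push 2
augment #8: 2→10→5→6→1→0→12 push 1
max flow = 42; residual-reachable set from 2 gives S-side
cut edges (S→T): {(1,0), (3,12), (4,12), (9,12), (11,12)} total cap 42

Min-cut arcs: {(1,0), (3,12), (4,12), (9,12), (11,12)} (total capacity 42)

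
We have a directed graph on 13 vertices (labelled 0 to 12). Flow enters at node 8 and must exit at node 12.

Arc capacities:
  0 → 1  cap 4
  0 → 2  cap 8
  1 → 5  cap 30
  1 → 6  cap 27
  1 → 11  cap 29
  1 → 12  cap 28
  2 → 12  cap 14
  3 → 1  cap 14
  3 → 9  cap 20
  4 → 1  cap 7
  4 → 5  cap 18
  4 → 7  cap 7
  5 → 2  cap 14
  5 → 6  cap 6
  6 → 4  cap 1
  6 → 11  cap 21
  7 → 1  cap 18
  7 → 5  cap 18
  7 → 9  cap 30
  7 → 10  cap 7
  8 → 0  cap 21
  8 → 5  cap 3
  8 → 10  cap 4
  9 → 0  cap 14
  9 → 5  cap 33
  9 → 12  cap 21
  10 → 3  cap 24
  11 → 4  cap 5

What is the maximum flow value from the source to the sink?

Maximum flow value: 19

augment #1: 8→0→1→12 bottleneck 4, total now 4
augment #2: 8→0→2→12 bottleneck 8, total now 12
augment #3: 8→5→2→12 bottleneck 3, total now 15
augment #4: 8→10→3→1→12 bottleneck 4, total now 19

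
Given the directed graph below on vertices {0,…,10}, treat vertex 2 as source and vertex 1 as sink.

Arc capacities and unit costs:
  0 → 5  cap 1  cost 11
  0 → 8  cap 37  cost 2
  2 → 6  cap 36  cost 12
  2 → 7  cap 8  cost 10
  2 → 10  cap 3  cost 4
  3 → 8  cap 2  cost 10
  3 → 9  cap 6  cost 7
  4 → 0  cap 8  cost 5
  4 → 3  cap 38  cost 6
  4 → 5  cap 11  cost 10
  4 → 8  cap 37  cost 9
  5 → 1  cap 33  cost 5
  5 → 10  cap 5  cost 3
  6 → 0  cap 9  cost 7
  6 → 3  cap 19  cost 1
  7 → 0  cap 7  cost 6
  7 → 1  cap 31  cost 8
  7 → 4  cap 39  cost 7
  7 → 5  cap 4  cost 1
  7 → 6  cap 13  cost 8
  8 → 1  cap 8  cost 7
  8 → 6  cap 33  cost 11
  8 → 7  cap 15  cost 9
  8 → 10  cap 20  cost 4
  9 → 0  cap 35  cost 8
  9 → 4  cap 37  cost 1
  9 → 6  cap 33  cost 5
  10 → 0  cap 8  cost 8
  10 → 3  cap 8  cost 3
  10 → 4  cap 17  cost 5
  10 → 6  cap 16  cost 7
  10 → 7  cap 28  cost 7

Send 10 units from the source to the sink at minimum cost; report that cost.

Minimum cost for 10 units: 174

shortest-cost path #1: 2→7→5→1 push 4 @ unit cost 16 (adds 64)
shortest-cost path #2: 2→7→1 push 4 @ unit cost 18 (adds 72)
shortest-cost path #3: 2→10→7→1 push 2 @ unit cost 19 (adds 38)
total cost = 174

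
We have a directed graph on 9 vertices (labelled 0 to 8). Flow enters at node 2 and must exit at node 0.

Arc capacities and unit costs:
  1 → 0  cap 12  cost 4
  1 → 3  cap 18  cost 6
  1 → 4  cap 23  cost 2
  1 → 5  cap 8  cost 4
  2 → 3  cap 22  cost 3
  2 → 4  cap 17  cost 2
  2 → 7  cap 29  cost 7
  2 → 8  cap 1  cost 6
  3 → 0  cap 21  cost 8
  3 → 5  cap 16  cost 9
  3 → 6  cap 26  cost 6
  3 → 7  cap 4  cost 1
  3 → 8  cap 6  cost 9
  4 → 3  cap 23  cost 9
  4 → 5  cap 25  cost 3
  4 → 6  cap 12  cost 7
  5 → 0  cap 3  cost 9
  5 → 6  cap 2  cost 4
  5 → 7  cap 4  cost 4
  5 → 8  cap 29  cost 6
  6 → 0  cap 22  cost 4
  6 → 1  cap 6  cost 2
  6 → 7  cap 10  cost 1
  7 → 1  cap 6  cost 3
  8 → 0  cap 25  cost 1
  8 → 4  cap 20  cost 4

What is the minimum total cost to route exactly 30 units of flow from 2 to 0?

Minimum cost for 30 units: 333

shortest-cost path #1: 2→8→0 push 1 @ unit cost 7 (adds 7)
shortest-cost path #2: 2→3→0 push 21 @ unit cost 11 (adds 231)
shortest-cost path #3: 2→3→7→1→0 push 1 @ unit cost 11 (adds 11)
shortest-cost path #4: 2→4→5→8→0 push 7 @ unit cost 12 (adds 84)
total cost = 333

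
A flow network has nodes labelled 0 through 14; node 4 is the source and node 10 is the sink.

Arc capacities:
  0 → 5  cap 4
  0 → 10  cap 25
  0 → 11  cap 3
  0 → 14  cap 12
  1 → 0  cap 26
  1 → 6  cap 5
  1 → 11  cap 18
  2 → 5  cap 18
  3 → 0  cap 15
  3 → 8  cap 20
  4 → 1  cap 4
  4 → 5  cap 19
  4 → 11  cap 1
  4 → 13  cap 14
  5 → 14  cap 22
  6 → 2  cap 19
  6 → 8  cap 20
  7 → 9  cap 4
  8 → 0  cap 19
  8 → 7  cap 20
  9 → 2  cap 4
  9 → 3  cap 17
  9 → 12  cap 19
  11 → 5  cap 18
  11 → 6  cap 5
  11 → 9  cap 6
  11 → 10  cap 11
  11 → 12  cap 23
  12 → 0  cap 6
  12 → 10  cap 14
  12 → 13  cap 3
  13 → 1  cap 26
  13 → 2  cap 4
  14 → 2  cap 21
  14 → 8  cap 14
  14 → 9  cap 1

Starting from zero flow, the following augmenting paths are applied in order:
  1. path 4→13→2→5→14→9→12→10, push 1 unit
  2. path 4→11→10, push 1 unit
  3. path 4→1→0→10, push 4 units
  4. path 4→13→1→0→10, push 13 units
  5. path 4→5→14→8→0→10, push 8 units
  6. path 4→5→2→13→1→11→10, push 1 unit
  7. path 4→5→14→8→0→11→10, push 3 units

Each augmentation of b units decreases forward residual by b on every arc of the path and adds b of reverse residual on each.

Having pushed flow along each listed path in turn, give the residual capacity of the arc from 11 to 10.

Residual capacity of (11,10): 6

after path 1 (4→13→2→5→14→9→12→10, push 1): res(11,10)=11
after path 2 (4→11→10, push 1): res(11,10)=10
after path 3 (4→1→0→10, push 4): res(11,10)=10
after path 4 (4→13→1→0→10, push 13): res(11,10)=10
after path 5 (4→5→14→8→0→10, push 8): res(11,10)=10
after path 6 (4→5→2→13→1→11→10, push 1): res(11,10)=9
after path 7 (4→5→14→8→0→11→10, push 3): res(11,10)=6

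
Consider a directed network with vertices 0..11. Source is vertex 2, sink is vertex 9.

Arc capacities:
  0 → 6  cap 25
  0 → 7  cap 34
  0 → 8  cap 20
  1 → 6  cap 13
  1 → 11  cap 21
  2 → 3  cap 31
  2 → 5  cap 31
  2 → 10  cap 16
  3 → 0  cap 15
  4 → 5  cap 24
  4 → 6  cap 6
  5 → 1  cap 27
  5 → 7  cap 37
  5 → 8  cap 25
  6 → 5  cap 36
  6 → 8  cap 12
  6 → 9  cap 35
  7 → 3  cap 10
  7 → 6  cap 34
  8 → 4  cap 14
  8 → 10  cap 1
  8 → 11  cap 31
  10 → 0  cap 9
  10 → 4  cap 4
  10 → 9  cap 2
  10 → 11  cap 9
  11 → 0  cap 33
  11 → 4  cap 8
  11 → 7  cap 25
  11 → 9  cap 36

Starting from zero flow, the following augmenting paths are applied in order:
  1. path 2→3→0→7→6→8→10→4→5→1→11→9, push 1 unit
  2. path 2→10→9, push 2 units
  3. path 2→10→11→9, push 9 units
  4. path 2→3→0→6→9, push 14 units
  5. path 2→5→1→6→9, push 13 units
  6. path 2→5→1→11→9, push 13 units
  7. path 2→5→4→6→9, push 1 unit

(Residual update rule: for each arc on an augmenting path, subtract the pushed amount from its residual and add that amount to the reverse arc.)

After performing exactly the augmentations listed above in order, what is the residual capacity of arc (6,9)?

Residual capacity of (6,9): 7

after path 1 (2→3→0→7→6→8→10→4→5→1→11→9, push 1): res(6,9)=35
after path 2 (2→10→9, push 2): res(6,9)=35
after path 3 (2→10→11→9, push 9): res(6,9)=35
after path 4 (2→3→0→6→9, push 14): res(6,9)=21
after path 5 (2→5→1→6→9, push 13): res(6,9)=8
after path 6 (2→5→1→11→9, push 13): res(6,9)=8
after path 7 (2→5→4→6→9, push 1): res(6,9)=7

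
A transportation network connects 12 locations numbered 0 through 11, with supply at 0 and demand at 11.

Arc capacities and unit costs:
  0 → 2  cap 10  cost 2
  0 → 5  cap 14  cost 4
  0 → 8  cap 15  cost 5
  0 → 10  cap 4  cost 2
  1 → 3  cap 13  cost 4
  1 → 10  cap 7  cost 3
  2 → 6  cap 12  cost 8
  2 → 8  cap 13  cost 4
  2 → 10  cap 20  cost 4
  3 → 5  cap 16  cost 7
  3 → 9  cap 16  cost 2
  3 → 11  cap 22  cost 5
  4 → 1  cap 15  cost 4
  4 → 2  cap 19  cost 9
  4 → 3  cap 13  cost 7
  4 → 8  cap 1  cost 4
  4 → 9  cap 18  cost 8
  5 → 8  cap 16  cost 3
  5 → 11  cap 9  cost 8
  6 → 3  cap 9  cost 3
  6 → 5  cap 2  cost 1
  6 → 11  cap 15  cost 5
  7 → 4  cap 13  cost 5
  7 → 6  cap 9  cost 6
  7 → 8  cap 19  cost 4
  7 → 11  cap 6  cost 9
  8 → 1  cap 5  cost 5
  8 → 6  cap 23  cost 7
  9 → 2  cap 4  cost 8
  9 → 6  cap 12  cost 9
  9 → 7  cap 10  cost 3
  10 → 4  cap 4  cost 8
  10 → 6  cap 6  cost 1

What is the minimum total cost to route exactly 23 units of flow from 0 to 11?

Minimum cost for 23 units: 284

shortest-cost path #1: 0→10→6→11 push 4 @ unit cost 8 (adds 32)
shortest-cost path #2: 0→5→11 push 9 @ unit cost 12 (adds 108)
shortest-cost path #3: 0→2→10→6→11 push 2 @ unit cost 12 (adds 24)
shortest-cost path #4: 0→2→6→11 push 8 @ unit cost 15 (adds 120)
total cost = 284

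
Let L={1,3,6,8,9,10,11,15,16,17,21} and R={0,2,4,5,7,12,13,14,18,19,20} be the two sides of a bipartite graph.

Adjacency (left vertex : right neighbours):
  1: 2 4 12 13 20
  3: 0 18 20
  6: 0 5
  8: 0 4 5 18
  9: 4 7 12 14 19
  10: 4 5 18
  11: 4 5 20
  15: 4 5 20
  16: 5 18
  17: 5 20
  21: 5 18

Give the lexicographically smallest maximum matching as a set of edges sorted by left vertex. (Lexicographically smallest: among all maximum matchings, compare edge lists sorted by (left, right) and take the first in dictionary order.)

|M| = 7 (so the lex-smallest maximum matching has 7 edges)
process left vertices in ascending order; for each, take the smallest-labelled available neighbour that still permits 7 edges overall, or leave it unmatched if none does
lex-smallest matching: {1-2, 3-0, 6-5, 8-4, 9-7, 10-18, 11-20}

Lex-smallest maximum matching: {(1,2), (3,0), (6,5), (8,4), (9,7), (10,18), (11,20)}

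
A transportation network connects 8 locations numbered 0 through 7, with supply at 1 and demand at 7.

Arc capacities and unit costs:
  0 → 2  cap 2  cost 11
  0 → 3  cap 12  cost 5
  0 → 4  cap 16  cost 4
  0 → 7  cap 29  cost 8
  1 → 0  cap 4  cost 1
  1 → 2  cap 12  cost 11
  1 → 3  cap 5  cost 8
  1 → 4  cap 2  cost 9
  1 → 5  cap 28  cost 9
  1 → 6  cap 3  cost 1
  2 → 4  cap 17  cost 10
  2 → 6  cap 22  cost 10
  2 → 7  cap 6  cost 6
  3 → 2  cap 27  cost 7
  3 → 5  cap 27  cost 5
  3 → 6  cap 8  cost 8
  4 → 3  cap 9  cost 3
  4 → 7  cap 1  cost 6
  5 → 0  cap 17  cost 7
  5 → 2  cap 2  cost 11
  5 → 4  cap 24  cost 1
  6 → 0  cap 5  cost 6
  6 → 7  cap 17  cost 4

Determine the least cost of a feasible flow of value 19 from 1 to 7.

Minimum cost for 19 units: 268

shortest-cost path #1: 1→6→7 push 3 @ unit cost 5 (adds 15)
shortest-cost path #2: 1→0→7 push 4 @ unit cost 9 (adds 36)
shortest-cost path #3: 1→4→7 push 1 @ unit cost 15 (adds 15)
shortest-cost path #4: 1→2→7 push 6 @ unit cost 17 (adds 102)
shortest-cost path #5: 1→3→6→7 push 5 @ unit cost 20 (adds 100)
total cost = 268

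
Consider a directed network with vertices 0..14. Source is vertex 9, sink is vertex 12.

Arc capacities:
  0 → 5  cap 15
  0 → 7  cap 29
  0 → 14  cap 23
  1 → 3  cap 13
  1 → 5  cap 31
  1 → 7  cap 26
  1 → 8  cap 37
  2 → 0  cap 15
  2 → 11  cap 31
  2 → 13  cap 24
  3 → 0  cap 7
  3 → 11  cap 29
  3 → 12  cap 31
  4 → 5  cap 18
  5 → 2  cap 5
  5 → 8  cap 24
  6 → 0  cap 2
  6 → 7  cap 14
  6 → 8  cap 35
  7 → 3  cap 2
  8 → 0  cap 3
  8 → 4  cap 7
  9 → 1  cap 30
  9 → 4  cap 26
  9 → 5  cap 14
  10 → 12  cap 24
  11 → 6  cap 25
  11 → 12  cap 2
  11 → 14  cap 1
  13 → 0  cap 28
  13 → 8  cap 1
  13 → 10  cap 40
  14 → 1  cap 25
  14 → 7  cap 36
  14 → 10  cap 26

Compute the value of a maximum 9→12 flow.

augment #1: 9→1→3→12 bottleneck 13, total now 13
augment #2: 9→1→7→3→12 bottleneck 2, total now 15
augment #3: 9→5→2→11→12 bottleneck 2, total now 17
augment #4: 9→5→2→13→10→12 bottleneck 3, total now 20
augment #5: 9→1→8→0→14→10→12 bottleneck 3, total now 23

Maximum flow value: 23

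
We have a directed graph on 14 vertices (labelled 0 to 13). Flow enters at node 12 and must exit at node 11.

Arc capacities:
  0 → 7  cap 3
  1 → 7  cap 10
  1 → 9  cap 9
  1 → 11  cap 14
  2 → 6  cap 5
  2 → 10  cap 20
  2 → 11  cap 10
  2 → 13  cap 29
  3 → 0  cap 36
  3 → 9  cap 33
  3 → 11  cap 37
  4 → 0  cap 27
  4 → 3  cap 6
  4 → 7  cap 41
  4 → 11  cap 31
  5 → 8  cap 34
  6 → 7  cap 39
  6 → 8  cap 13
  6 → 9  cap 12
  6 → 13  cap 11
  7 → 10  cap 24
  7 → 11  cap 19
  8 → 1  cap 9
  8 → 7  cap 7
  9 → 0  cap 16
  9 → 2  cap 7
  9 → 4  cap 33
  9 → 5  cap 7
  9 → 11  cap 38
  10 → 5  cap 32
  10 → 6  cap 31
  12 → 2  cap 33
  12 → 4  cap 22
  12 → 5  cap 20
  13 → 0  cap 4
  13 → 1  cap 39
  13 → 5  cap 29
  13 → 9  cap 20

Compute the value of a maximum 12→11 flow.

Maximum flow value: 71

augment #1: 12→2→11 bottleneck 10, total now 10
augment #2: 12→4→11 bottleneck 22, total now 32
augment #3: 12→2→6→7→11 bottleneck 5, total now 37
augment #4: 12→2→13→1→11 bottleneck 14, total now 51
augment #5: 12→2→13→9→11 bottleneck 4, total now 55
augment #6: 12→5→8→7→11 bottleneck 7, total now 62
augment #7: 12→5→8→1→7→11 bottleneck 7, total now 69
augment #8: 12→5→8→1→9→11 bottleneck 2, total now 71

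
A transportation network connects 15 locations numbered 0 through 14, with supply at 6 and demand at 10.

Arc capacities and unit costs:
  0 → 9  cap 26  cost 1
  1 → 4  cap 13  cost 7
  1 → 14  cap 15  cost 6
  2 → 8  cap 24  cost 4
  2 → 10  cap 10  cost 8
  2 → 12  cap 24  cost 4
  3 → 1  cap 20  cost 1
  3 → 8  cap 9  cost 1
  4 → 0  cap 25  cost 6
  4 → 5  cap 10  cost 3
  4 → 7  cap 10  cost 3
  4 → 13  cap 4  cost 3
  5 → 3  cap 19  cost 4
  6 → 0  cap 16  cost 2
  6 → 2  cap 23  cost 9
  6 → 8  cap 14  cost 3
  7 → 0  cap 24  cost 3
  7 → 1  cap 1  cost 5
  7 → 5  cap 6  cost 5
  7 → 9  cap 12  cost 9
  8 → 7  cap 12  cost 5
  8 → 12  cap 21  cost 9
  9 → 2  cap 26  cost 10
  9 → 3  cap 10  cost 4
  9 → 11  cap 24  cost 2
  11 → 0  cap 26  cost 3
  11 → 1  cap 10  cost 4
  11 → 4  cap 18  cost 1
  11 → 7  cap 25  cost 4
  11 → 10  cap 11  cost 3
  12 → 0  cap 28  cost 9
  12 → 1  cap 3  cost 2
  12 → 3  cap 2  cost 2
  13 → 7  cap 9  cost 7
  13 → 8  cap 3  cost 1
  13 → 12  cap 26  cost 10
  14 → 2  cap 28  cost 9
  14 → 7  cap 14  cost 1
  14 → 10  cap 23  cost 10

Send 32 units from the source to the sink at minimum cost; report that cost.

shortest-cost path #1: 6→0→9→11→10 push 11 @ unit cost 8 (adds 88)
shortest-cost path #2: 6→2→10 push 10 @ unit cost 17 (adds 170)
shortest-cost path #3: 6→0→9→3→1→14→10 push 5 @ unit cost 24 (adds 120)
shortest-cost path #4: 6→8→7→1→14→10 push 1 @ unit cost 29 (adds 29)
shortest-cost path #5: 6→8→12→1→14→10 push 3 @ unit cost 30 (adds 90)
shortest-cost path #6: 6→8→12→3→1→14→10 push 2 @ unit cost 31 (adds 62)
total cost = 559

Minimum cost for 32 units: 559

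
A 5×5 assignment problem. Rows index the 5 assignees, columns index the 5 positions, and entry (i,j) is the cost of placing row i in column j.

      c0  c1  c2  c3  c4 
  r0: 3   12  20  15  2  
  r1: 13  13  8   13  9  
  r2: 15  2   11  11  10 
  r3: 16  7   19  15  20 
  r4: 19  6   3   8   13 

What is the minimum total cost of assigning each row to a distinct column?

optimal assignment: row0→col0 (cost 3), row1→col4 (cost 9), row2→col1 (cost 2), row3→col3 (cost 15), row4→col2 (cost 3)
total = 3 + 9 + 2 + 15 + 3 = 32

Minimum assignment cost: 32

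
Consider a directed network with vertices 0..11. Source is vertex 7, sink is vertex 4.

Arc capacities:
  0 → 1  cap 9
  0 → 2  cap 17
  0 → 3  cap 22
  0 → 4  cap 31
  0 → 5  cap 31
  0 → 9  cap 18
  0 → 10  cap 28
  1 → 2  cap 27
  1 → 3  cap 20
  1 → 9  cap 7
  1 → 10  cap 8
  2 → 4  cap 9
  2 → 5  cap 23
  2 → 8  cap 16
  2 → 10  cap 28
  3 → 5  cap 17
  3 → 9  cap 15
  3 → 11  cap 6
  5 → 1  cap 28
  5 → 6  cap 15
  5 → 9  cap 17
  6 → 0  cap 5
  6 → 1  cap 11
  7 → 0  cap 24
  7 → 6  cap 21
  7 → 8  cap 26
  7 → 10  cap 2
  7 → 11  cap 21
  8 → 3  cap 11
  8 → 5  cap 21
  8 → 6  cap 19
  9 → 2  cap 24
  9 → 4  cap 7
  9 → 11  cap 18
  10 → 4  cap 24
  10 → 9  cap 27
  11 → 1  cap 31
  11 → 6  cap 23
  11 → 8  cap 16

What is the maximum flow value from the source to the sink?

Maximum flow value: 69

augment #1: 7→0→4 bottleneck 24, total now 24
augment #2: 7→10→4 bottleneck 2, total now 26
augment #3: 7→6→0→4 bottleneck 5, total now 31
augment #4: 7→6→1→2→4 bottleneck 9, total now 40
augment #5: 7→6→1→9→4 bottleneck 2, total now 42
augment #6: 7→8→3→9→4 bottleneck 5, total now 47
augment #7: 7→11→1→10→4 bottleneck 8, total now 55
augment #8: 7→11→1→2→10→4 bottleneck 13, total now 68
augment #9: 7→8→3→9→2→10→4 bottleneck 1, total now 69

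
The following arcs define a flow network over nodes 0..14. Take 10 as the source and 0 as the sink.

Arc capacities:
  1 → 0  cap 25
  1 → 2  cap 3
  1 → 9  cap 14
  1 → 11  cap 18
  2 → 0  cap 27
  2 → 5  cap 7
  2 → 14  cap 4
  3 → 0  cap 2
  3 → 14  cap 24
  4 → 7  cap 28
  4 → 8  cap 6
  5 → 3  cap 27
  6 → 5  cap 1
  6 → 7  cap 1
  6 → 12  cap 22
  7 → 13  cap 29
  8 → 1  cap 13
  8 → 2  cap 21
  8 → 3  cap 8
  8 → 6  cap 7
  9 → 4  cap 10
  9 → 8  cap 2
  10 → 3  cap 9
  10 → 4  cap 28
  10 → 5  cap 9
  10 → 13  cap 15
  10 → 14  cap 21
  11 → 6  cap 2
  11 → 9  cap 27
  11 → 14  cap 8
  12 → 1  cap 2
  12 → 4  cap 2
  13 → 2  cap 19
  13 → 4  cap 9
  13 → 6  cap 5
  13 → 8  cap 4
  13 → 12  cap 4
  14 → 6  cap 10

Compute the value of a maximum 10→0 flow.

augment #1: 10→3→0 bottleneck 2, total now 2
augment #2: 10→13→2→0 bottleneck 15, total now 17
augment #3: 10→4→8→1→0 bottleneck 6, total now 23
augment #4: 10→4→7→13→2→0 bottleneck 4, total now 27
augment #5: 10→14→6→12→1→0 bottleneck 2, total now 29
augment #6: 10→4→7→13→8→1→0 bottleneck 4, total now 33

Maximum flow value: 33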